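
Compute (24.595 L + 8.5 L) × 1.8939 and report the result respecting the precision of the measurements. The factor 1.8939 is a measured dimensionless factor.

62.7 L

24.595 L + 8.5 L = 33.095 L; the sum is limited to 1 decimal place (3 s.f.).
Carrying full precision, 33.095 × 1.8939 = 62.6786205 L; 1.8939 has 5 s.f., so the result keeps min(3, 5) = 3 s.f.
Rounded to 3 significant figures: 62.7 L.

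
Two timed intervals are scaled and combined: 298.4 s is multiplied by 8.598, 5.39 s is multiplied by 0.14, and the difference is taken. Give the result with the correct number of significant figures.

298.4 × 8.598 = 2565.6432 → 2566 s (4 s.f., last digit at the 10^0 place).
5.39 × 0.14 = 0.7546 → 0.75 s (2 s.f., last digit at the 10^-2 place).
Difference: 2564.8886 s; keep the coarser place, 10^0.
Result: 2565 s.

2565 s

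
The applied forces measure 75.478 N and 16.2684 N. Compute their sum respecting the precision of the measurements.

91.746 N

75.478 N + 16.2684 N = 91.7464 N.
Addition/subtraction keeps the fewest decimal places: 75.478 → 3 decimal places, 16.2684 → 4 decimal places; limit is 3.
Rounded to 3 decimal places: 91.746 N.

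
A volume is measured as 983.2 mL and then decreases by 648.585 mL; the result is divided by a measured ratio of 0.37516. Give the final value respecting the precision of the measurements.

891.9 mL

983.2 mL − 648.585 mL = 334.615 mL; the difference is limited to 1 decimal place (4 s.f.).
Carrying full precision, 334.615 ÷ 0.37516 = 891.926111526… mL; 0.37516 has 5 s.f., so the result keeps min(4, 5) = 4 s.f.
Rounded to 4 significant figures: 891.9 mL.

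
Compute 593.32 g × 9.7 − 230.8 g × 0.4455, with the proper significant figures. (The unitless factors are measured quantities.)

5.7 × 10³ g

593.32 × 9.7 = 5755.204 → 5.8 × 10³ g (2 s.f., last digit at the 10^2 place).
230.8 × 0.4455 = 102.8214 → 102.8 g (4 s.f., last digit at the 10^-1 place).
Difference: 5652.3826 g; keep the coarser place, 10^2.
Result: 5.7 × 10³ g.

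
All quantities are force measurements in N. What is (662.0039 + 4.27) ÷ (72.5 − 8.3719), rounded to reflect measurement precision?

10.4

662.0039 + 4.27 = 666.2739, limited to 2 d.p. → 5 s.f.; 72.5 − 8.3719 = 64.1281, limited to 1 d.p. → 3 s.f.
Carrying full precision, 666.2739 ÷ 64.1281 = 10.3897339856…; keep min(5, 3) = 3 s.f.
Rounded to 3 significant figures: 10.4.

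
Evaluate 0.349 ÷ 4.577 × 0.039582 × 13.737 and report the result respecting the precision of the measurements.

0.349 ÷ 4.577 × 0.039582 × 13.737 = 0.0414604629596…
Multiplication/division keeps the fewest significant figures: 0.349 → 3 s.f., 4.577 → 4 s.f., 0.039582 → 5 s.f., 13.737 → 5 s.f.; limit is 3.
Rounded to 3 significant figures: 0.0415.

0.0415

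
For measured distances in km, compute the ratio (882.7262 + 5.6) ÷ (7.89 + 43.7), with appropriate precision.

17.2

882.7262 + 5.6 = 888.3262, limited to 1 d.p. → 4 s.f.; 7.89 + 43.7 = 51.59, limited to 1 d.p. → 3 s.f.
Carrying full precision, 888.3262 ÷ 51.59 = 17.218961039…; keep min(4, 3) = 3 s.f.
Rounded to 3 significant figures: 17.2.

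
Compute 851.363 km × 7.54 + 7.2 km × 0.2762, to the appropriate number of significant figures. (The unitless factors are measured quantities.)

6.42 × 10^3 km

851.363 × 7.54 = 6419.27702 → 6.42 × 10^3 km (3 s.f., last digit at the 10^1 place).
7.2 × 0.2762 = 1.98864 → 2.0 km (2 s.f., last digit at the 10^-1 place).
Sum: 6421.26566 km; keep the coarser place, 10^1.
Result: 6.42 × 10^3 km.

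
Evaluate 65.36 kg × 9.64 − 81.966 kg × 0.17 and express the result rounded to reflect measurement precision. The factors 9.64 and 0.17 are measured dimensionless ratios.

616 kg

65.36 × 9.64 = 630.0704 → 630. kg (3 s.f., last digit at the 10^0 place).
81.966 × 0.17 = 13.93422 → 14 kg (2 s.f., last digit at the 10^0 place).
Difference: 616.13618 kg; keep the coarser place, 10^0.
Result: 616 kg.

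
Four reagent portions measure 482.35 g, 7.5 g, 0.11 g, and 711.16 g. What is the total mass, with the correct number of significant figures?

482.35 g + 7.5 g + 0.11 g + 711.16 g = 1201.12 g.
Addition/subtraction keeps the fewest decimal places: 482.35 → 2 decimal places, 7.5 → 1 decimal place, 0.11 → 2 decimal places, 711.16 → 2 decimal places; limit is 1.
Rounded to 1 decimal place: 1201.1 g.

1201.1 g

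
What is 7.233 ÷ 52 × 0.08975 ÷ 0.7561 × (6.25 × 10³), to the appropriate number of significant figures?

1.0 × 10²

7.233 ÷ 52 × 0.08975 ÷ 0.7561 × (6.25 × 10³) = 103.193028433…
Multiplication/division keeps the fewest significant figures: 7.233 → 4 s.f., 52 → 2 s.f., 0.08975 → 4 s.f., 0.7561 → 4 s.f., 6.25 × 10³ → 3 s.f.; limit is 2.
Rounded to 2 significant figures: 1.0 × 10².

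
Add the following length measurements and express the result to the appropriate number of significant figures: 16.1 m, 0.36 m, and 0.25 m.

16.1 m + 0.36 m + 0.25 m = 16.71 m.
Addition/subtraction keeps the fewest decimal places: 16.1 → 1 decimal place, 0.36 → 2 decimal places, 0.25 → 2 decimal places; limit is 1.
Rounded to 1 decimal place: 16.7 m.

16.7 m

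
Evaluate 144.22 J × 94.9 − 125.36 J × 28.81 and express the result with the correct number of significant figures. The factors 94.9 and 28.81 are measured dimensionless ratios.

144.22 × 94.9 = 13686.478 → 1.37 × 10^4 J (3 s.f., last digit at the 10^2 place).
125.36 × 28.81 = 3611.6216 → 3612 J (4 s.f., last digit at the 10^0 place).
Difference: 10074.8564 J; keep the coarser place, 10^2.
Result: 1.01 × 10^4 J.

1.01 × 10^4 J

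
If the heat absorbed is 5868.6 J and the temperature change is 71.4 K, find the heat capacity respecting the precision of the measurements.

heat capacity = 5868.6 J ÷ 71.4 K = 82.1932773109… J/K.
5868.6 has 5 significant figures; 71.4 has 3.
Division/multiplication keeps the fewest: 3 significant figures.
Rounded: 82.2 J/K.

82.2 J/K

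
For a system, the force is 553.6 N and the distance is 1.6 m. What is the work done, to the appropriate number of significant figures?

work done = 553.6 N × 1.6 m = 885.76 J.
553.6 has 4 significant figures; 1.6 has 2.
Division/multiplication keeps the fewest: 2 significant figures.
Rounded: 8.9 × 10^2 J.

8.9 × 10^2 J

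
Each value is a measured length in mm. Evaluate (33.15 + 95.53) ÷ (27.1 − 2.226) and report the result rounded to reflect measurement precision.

5.17

33.15 + 95.53 = 128.68, limited to 2 d.p. → 5 s.f.; 27.1 − 2.226 = 24.874, limited to 1 d.p. → 3 s.f.
Carrying full precision, 128.68 ÷ 24.874 = 5.17327329742…; keep min(5, 3) = 3 s.f.
Rounded to 3 significant figures: 5.17.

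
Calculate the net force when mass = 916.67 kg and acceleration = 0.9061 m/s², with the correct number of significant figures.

net force = 916.67 kg × 0.9061 m/s² = 830.594687 N.
916.67 has 5 significant figures; 0.9061 has 4.
Division/multiplication keeps the fewest: 4 significant figures.
Rounded: 8.306 × 10² N.

8.306 × 10² N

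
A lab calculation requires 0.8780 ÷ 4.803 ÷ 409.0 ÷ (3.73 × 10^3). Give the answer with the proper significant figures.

0.8780 ÷ 4.803 ÷ 409.0 ÷ (3.73 × 10^3) = 1.19825648877 × 10^-7…
Multiplication/division keeps the fewest significant figures: 0.8780 → 4 s.f., 4.803 → 4 s.f., 409.0 → 4 s.f., 3.73 × 10^3 → 3 s.f.; limit is 3.
Rounded to 3 significant figures: 1.20 × 10^-7.

1.20 × 10^-7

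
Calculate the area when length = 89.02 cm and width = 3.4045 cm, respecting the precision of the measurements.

area = 89.02 cm × 3.4045 cm = 303.06859 cm².
89.02 has 4 significant figures; 3.4045 has 5.
Division/multiplication keeps the fewest: 4 significant figures.
Rounded: 3.031 × 10² cm².

3.031 × 10² cm²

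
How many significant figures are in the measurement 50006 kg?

5

50006: zeros between nonzero digits are significant.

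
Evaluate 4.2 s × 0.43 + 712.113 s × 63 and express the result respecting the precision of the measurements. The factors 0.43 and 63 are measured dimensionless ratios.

4.2 × 0.43 = 1.806 → 1.8 s (2 s.f., last digit at the 10^-1 place).
712.113 × 63 = 44863.119 → 4.5 × 10^4 s (2 s.f., last digit at the 10^3 place).
Sum: 44864.925 s; keep the coarser place, 10^3.
Result: 4.5 × 10^4 s.

4.5 × 10^4 s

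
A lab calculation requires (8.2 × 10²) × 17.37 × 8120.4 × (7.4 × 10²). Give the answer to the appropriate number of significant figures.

8.6 × 10¹⁰

(8.2 × 10²) × 17.37 × 8120.4 × (7.4 × 10²) = 8.55899579664 × 10^10
Multiplication/division keeps the fewest significant figures: 8.2 × 10² → 2 s.f., 17.37 → 4 s.f., 8120.4 → 5 s.f., 7.4 × 10² → 2 s.f.; limit is 2.
Rounded to 2 significant figures: 8.6 × 10¹⁰.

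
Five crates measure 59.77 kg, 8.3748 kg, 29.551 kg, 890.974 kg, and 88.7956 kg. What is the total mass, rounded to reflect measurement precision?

1.07747 × 10^3 kg

59.77 kg + 8.3748 kg + 29.551 kg + 890.974 kg + 88.7956 kg = 1077.4654 kg.
Addition/subtraction keeps the fewest decimal places: 59.77 → 2 decimal places, 8.3748 → 4 decimal places, 29.551 → 3 decimal places, 890.974 → 3 decimal places, 88.7956 → 4 decimal places; limit is 2.
Rounded to 2 decimal places: 1.07747 × 10^3 kg.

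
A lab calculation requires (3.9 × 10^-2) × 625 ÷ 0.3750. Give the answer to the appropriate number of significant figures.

65

(3.9 × 10^-2) × 625 ÷ 0.3750 = 65
Multiplication/division keeps the fewest significant figures: 3.9 × 10^-2 → 2 s.f., 625 → 3 s.f., 0.3750 → 4 s.f.; limit is 2.
Rounded to 2 significant figures: 65.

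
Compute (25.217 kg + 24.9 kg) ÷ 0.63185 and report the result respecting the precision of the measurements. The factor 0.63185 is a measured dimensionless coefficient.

79.3 kg

25.217 kg + 24.9 kg = 50.117 kg; the sum is limited to 1 decimal place (3 s.f.).
Carrying full precision, 50.117 ÷ 0.63185 = 79.3178760782… kg; 0.63185 has 5 s.f., so the result keeps min(3, 5) = 3 s.f.
Rounded to 3 significant figures: 79.3 kg.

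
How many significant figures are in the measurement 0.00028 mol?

0.00028: leading zeros are not significant.

2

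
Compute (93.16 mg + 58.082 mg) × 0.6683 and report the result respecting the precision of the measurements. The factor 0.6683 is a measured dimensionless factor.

93.16 mg + 58.082 mg = 151.242 mg; the sum is limited to 2 decimal places (5 s.f.).
Carrying full precision, 151.242 × 0.6683 = 101.0750286 mg; 0.6683 has 4 s.f., so the result keeps min(5, 4) = 4 s.f.
Rounded to 4 significant figures: 101.1 mg.

101.1 mg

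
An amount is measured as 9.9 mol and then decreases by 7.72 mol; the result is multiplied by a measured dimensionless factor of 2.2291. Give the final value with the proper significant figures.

4.9 mol

9.9 mol − 7.72 mol = 2.18 mol; the difference is limited to 1 decimal place (2 s.f.).
Carrying full precision, 2.18 × 2.2291 = 4.859438 mol; 2.2291 has 5 s.f., so the result keeps min(2, 5) = 2 s.f.
Rounded to 2 significant figures: 4.9 mol.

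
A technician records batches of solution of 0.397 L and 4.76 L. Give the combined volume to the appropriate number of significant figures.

5.16 L

0.397 L + 4.76 L = 5.157 L.
Addition/subtraction keeps the fewest decimal places: 0.397 → 3 decimal places, 4.76 → 2 decimal places; limit is 2.
Rounded to 2 decimal places: 5.16 L.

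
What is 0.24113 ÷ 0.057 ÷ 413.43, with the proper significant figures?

0.24113 ÷ 0.057 ÷ 413.43 = 0.01023232682…
Multiplication/division keeps the fewest significant figures: 0.24113 → 5 s.f., 0.057 → 2 s.f., 413.43 → 5 s.f.; limit is 2.
Rounded to 2 significant figures: 1.0 × 10^-2.

1.0 × 10^-2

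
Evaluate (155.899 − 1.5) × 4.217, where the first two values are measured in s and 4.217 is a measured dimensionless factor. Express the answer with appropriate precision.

651.1 s

155.899 s − 1.5 s = 154.399 s; the difference is limited to 1 decimal place (4 s.f.).
Carrying full precision, 154.399 × 4.217 = 651.100583 s; 4.217 has 4 s.f., so the result keeps min(4, 4) = 4 s.f.
Rounded to 4 significant figures: 651.1 s.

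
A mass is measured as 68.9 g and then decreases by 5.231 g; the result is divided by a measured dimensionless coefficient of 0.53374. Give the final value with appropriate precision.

68.9 g − 5.231 g = 63.669 g; the difference is limited to 1 decimal place (3 s.f.).
Carrying full precision, 63.669 ÷ 0.53374 = 119.288417582… g; 0.53374 has 5 s.f., so the result keeps min(3, 5) = 3 s.f.
Rounded to 3 significant figures: 119 g.

119 g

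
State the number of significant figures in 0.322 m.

3

0.322: leading zeros are not significant.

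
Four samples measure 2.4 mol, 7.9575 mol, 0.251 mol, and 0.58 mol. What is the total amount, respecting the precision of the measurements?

11.2 mol

2.4 mol + 7.9575 mol + 0.251 mol + 0.58 mol = 11.1885 mol.
Addition/subtraction keeps the fewest decimal places: 2.4 → 1 decimal place, 7.9575 → 4 decimal places, 0.251 → 3 decimal places, 0.58 → 2 decimal places; limit is 1.
Rounded to 1 decimal place: 11.2 mol.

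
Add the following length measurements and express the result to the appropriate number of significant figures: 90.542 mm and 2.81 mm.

90.542 mm + 2.81 mm = 93.352 mm.
Addition/subtraction keeps the fewest decimal places: 90.542 → 3 decimal places, 2.81 → 2 decimal places; limit is 2.
Rounded to 2 decimal places: 93.35 mm.

93.35 mm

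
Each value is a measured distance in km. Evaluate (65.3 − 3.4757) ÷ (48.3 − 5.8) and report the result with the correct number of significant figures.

65.3 − 3.4757 = 61.8243, limited to 1 d.p. → 3 s.f.; 48.3 − 5.8 = 42.5, limited to 1 d.p. → 3 s.f.
Carrying full precision, 61.8243 ÷ 42.5 = 1.45468941176…; keep min(3, 3) = 3 s.f.
Rounded to 3 significant figures: 1.45.

1.45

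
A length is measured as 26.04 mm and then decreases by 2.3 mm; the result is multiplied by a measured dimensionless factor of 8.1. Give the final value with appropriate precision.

26.04 mm − 2.3 mm = 23.74 mm; the difference is limited to 1 decimal place (3 s.f.).
Carrying full precision, 23.74 × 8.1 = 192.294 mm; 8.1 has 2 s.f., so the result keeps min(3, 2) = 2 s.f.
Rounded to 2 significant figures: 1.9 × 10² mm.

1.9 × 10² mm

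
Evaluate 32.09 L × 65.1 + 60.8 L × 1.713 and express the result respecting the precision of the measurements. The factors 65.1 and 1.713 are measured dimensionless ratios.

32.09 × 65.1 = 2089.059 → 2.09 × 10^3 L (3 s.f., last digit at the 10^1 place).
60.8 × 1.713 = 104.1504 → 104 L (3 s.f., last digit at the 10^0 place).
Sum: 2193.2094 L; keep the coarser place, 10^1.
Result: 2.19 × 10^3 L.

2.19 × 10^3 L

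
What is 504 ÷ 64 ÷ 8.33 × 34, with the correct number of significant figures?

32

504 ÷ 64 ÷ 8.33 × 34 = 32.1428571429…
Multiplication/division keeps the fewest significant figures: 504 → 3 s.f., 64 → 2 s.f., 8.33 → 3 s.f., 34 → 2 s.f.; limit is 2.
Rounded to 2 significant figures: 32.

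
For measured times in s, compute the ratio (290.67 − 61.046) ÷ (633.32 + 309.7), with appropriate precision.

290.67 − 61.046 = 229.624, limited to 2 d.p. → 5 s.f.; 633.32 + 309.7 = 943.02, limited to 1 d.p. → 4 s.f.
Carrying full precision, 229.624 ÷ 943.02 = 0.243498547221…; keep min(5, 4) = 4 s.f.
Rounded to 4 significant figures: 2.435 × 10⁻¹.

2.435 × 10⁻¹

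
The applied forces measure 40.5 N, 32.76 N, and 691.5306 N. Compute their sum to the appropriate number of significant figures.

7.648 × 10^2 N

40.5 N + 32.76 N + 691.5306 N = 764.7906 N.
Addition/subtraction keeps the fewest decimal places: 40.5 → 1 decimal place, 32.76 → 2 decimal places, 691.5306 → 4 decimal places; limit is 1.
Rounded to 1 decimal place: 7.648 × 10^2 N.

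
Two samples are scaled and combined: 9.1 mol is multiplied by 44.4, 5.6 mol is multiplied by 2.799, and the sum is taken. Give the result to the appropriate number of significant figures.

9.1 × 44.4 = 404.04 → 4.0 × 10² mol (2 s.f., last digit at the 10^1 place).
5.6 × 2.799 = 15.6744 → 16 mol (2 s.f., last digit at the 10^0 place).
Sum: 419.7144 mol; keep the coarser place, 10^1.
Result: 4.2 × 10² mol.

4.2 × 10² mol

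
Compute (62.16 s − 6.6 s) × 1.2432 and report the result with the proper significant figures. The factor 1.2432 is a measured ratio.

69.1 s

62.16 s − 6.6 s = 55.56 s; the difference is limited to 1 decimal place (3 s.f.).
Carrying full precision, 55.56 × 1.2432 = 69.072192 s; 1.2432 has 5 s.f., so the result keeps min(3, 5) = 3 s.f.
Rounded to 3 significant figures: 69.1 s.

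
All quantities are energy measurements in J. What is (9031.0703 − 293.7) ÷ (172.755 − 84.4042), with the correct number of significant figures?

98.894

9031.0703 − 293.7 = 8737.3703, limited to 1 d.p. → 5 s.f.; 172.755 − 84.4042 = 88.3508, limited to 3 d.p. → 5 s.f.
Carrying full precision, 8737.3703 ÷ 88.3508 = 98.8940711346…; keep min(5, 5) = 5 s.f.
Rounded to 5 significant figures: 98.894.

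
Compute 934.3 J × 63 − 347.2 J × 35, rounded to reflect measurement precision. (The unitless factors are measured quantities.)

934.3 × 63 = 58860.9 → 5.9 × 10^4 J (2 s.f., last digit at the 10^3 place).
347.2 × 35 = 12152 → 1.2 × 10^4 J (2 s.f., last digit at the 10^3 place).
Difference: 46708.9 J; keep the coarser place, 10^3.
Result: 4.7 × 10^4 J.

4.7 × 10^4 J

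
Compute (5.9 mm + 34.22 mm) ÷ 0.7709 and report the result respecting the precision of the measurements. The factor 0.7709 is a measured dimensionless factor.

52.0 mm

5.9 mm + 34.22 mm = 40.12 mm; the sum is limited to 1 decimal place (3 s.f.).
Carrying full precision, 40.12 ÷ 0.7709 = 52.0430665456… mm; 0.7709 has 4 s.f., so the result keeps min(3, 4) = 3 s.f.
Rounded to 3 significant figures: 52.0 mm.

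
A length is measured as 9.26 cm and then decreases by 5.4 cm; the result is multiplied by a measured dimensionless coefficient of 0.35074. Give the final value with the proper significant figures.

9.26 cm − 5.4 cm = 3.86 cm; the difference is limited to 1 decimal place (2 s.f.).
Carrying full precision, 3.86 × 0.35074 = 1.3538564 cm; 0.35074 has 5 s.f., so the result keeps min(2, 5) = 2 s.f.
Rounded to 2 significant figures: 1.4 cm.

1.4 cm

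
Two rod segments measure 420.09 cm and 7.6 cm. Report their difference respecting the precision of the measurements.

420.09 cm − 7.6 cm = 412.49 cm.
Addition/subtraction keeps the fewest decimal places: 420.09 → 2 decimal places, 7.6 → 1 decimal place; limit is 1.
Rounded to 1 decimal place: 412.5 cm.

412.5 cm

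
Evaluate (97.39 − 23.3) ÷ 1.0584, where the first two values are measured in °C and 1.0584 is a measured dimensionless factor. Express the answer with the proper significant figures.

70.0 °C

97.39 °C − 23.3 °C = 74.09 °C; the difference is limited to 1 decimal place (3 s.f.).
Carrying full precision, 74.09 ÷ 1.0584 = 70.0018896447… °C; 1.0584 has 5 s.f., so the result keeps min(3, 5) = 3 s.f.
Rounded to 3 significant figures: 70.0 °C.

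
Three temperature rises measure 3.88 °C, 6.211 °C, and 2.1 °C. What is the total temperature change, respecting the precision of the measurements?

3.88 °C + 6.211 °C + 2.1 °C = 12.191 °C.
Addition/subtraction keeps the fewest decimal places: 3.88 → 2 decimal places, 6.211 → 3 decimal places, 2.1 → 1 decimal place; limit is 1.
Rounded to 1 decimal place: 12.2 °C.

12.2 °C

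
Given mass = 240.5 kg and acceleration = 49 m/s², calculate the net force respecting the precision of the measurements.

net force = 240.5 kg × 49 m/s² = 11784.5 N.
240.5 has 4 significant figures; 49 has 2.
Division/multiplication keeps the fewest: 2 significant figures.
Rounded: 1.2 × 10^4 N.

1.2 × 10^4 N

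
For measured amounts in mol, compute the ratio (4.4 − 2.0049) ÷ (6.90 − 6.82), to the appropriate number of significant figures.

4.4 − 2.0049 = 2.3951, limited to 1 d.p. → 2 s.f.; 6.90 − 6.82 = 0.08, limited to 2 d.p. → 1 s.f.
Carrying full precision, 2.3951 ÷ 0.08 = 29.93875; keep min(2, 1) = 1 s.f.
Rounded to 1 significant figure: 3 × 10^1.

3 × 10^1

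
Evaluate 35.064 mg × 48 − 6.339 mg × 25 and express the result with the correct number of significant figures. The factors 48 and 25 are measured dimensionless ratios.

1.5 × 10³ mg

35.064 × 48 = 1683.072 → 1.7 × 10³ mg (2 s.f., last digit at the 10^2 place).
6.339 × 25 = 158.475 → 1.6 × 10² mg (2 s.f., last digit at the 10^1 place).
Difference: 1524.597 mg; keep the coarser place, 10^2.
Result: 1.5 × 10³ mg.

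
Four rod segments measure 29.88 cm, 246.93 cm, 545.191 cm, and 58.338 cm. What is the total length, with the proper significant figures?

8.8034 × 10² cm

29.88 cm + 246.93 cm + 545.191 cm + 58.338 cm = 880.339 cm.
Addition/subtraction keeps the fewest decimal places: 29.88 → 2 decimal places, 246.93 → 2 decimal places, 545.191 → 3 decimal places, 58.338 → 3 decimal places; limit is 2.
Rounded to 2 decimal places: 8.8034 × 10² cm.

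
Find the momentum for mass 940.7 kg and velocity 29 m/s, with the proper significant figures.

momentum = 940.7 kg × 29 m/s = 27280.3 kg·m/s.
940.7 has 4 significant figures; 29 has 2.
Division/multiplication keeps the fewest: 2 significant figures.
Rounded: 2.7 × 10^4 kg·m/s.

2.7 × 10^4 kg·m/s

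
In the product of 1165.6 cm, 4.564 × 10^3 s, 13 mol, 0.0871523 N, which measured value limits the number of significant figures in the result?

1165.6 cm → 5 s.f.; 4.564 × 10^3 s → 4 s.f.; 13 mol → 2 s.f.; 0.0871523 N → 6 s.f.
The fewest is 2 significant figures, from 13 mol.

13 mol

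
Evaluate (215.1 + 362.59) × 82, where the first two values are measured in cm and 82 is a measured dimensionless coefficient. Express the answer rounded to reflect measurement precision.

215.1 cm + 362.59 cm = 577.69 cm; the sum is limited to 1 decimal place (4 s.f.).
Carrying full precision, 577.69 × 82 = 47370.58 cm; 82 has 2 s.f., so the result keeps min(4, 2) = 2 s.f.
Rounded to 2 significant figures: 4.7 × 10^4 cm.

4.7 × 10^4 cm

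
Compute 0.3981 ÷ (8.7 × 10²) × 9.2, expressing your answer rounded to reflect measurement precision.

0.0042

0.3981 ÷ (8.7 × 10²) × 9.2 = 0.00420979310345…
Multiplication/division keeps the fewest significant figures: 0.3981 → 4 s.f., 8.7 × 10² → 2 s.f., 9.2 → 2 s.f.; limit is 2.
Rounded to 2 significant figures: 0.0042.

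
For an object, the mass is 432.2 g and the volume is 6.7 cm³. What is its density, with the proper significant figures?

density = 432.2 g ÷ 6.7 cm³ = 64.5074626866… g/cm³.
432.2 has 4 significant figures; 6.7 has 2.
Division/multiplication keeps the fewest: 2 significant figures.
Rounded: 65 g/cm³.

65 g/cm³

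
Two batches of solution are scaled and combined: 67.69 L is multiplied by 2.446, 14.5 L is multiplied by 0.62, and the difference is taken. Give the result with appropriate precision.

67.69 × 2.446 = 165.56974 → 165.6 L (4 s.f., last digit at the 10^-1 place).
14.5 × 0.62 = 8.99 → 9.0 L (2 s.f., last digit at the 10^-1 place).
Difference: 156.57974 L; keep the coarser place, 10^-1.
Result: 156.6 L.

156.6 L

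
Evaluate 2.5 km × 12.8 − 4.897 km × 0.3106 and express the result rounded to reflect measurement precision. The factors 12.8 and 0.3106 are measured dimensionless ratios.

2.5 × 12.8 = 32 → 32 km (2 s.f., last digit at the 10^0 place).
4.897 × 0.3106 = 1.5210082 → 1.521 km (4 s.f., last digit at the 10^-3 place).
Difference: 30.4789918 km; keep the coarser place, 10^0.
Result: 3.0 × 10¹ km.

3.0 × 10¹ km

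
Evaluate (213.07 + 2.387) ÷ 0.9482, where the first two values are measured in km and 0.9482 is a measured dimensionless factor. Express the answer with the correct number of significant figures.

2.272 × 10² km

213.07 km + 2.387 km = 215.457 km; the sum is limited to 2 decimal places (5 s.f.).
Carrying full precision, 215.457 ÷ 0.9482 = 227.22737819… km; 0.9482 has 4 s.f., so the result keeps min(5, 4) = 4 s.f.
Rounded to 4 significant figures: 2.272 × 10² km.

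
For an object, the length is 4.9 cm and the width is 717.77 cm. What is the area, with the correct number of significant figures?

area = 4.9 cm × 717.77 cm = 3517.073 cm².
4.9 has 2 significant figures; 717.77 has 5.
Division/multiplication keeps the fewest: 2 significant figures.
Rounded: 3.5 × 10³ cm².

3.5 × 10³ cm²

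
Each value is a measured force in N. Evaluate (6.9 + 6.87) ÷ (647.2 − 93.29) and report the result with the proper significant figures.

0.0249

6.9 + 6.87 = 13.77, limited to 1 d.p. → 3 s.f.; 647.2 − 93.29 = 553.91, limited to 1 d.p. → 4 s.f.
Carrying full precision, 13.77 ÷ 553.91 = 0.0248596342366…; keep min(3, 4) = 3 s.f.
Rounded to 3 significant figures: 0.0249.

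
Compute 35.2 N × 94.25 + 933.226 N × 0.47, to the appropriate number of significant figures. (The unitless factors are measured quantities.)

35.2 × 94.25 = 3317.6 → 3.32 × 10³ N (3 s.f., last digit at the 10^1 place).
933.226 × 0.47 = 438.61622 → 4.4 × 10² N (2 s.f., last digit at the 10^1 place).
Sum: 3756.21622 N; keep the coarser place, 10^1.
Result: 3.76 × 10³ N.

3.76 × 10³ N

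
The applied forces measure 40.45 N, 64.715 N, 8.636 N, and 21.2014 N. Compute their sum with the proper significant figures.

40.45 N + 64.715 N + 8.636 N + 21.2014 N = 135.0024 N.
Addition/subtraction keeps the fewest decimal places: 40.45 → 2 decimal places, 64.715 → 3 decimal places, 8.636 → 3 decimal places, 21.2014 → 4 decimal places; limit is 2.
Rounded to 2 decimal places: 135.00 N.

135.00 N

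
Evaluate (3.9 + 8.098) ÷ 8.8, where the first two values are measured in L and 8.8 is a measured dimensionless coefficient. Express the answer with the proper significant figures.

3.9 L + 8.098 L = 11.998 L; the sum is limited to 1 decimal place (3 s.f.).
Carrying full precision, 11.998 ÷ 8.8 = 1.36340909091… L; 8.8 has 2 s.f., so the result keeps min(3, 2) = 2 s.f.
Rounded to 2 significant figures: 1.4 L.

1.4 L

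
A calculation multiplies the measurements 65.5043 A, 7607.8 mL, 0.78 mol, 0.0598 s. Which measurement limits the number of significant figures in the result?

65.5043 A → 6 s.f.; 7607.8 mL → 5 s.f.; 0.78 mol → 2 s.f.; 0.0598 s → 3 s.f.
The fewest is 2 significant figures, from 0.78 mol.

0.78 mol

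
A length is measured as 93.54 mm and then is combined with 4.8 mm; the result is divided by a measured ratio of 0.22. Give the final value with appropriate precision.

4.5 × 10^2 mm

93.54 mm + 4.8 mm = 98.34 mm; the sum is limited to 1 decimal place (3 s.f.).
Carrying full precision, 98.34 ÷ 0.22 = 447 mm; 0.22 has 2 s.f., so the result keeps min(3, 2) = 2 s.f.
Rounded to 2 significant figures: 4.5 × 10^2 mm.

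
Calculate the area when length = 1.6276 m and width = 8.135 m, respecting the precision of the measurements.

13.24 m²

area = 1.6276 m × 8.135 m = 13.240526 m².
1.6276 has 5 significant figures; 8.135 has 4.
Division/multiplication keeps the fewest: 4 significant figures.
Rounded: 13.24 m².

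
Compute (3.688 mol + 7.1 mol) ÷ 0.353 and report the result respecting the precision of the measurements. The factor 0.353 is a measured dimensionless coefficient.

30.6 mol

3.688 mol + 7.1 mol = 10.788 mol; the sum is limited to 1 decimal place (3 s.f.).
Carrying full precision, 10.788 ÷ 0.353 = 30.5609065156… mol; 0.353 has 3 s.f., so the result keeps min(3, 3) = 3 s.f.
Rounded to 3 significant figures: 30.6 mol.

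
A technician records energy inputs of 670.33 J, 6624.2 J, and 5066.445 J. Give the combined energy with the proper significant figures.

12361.0 J

670.33 J + 6624.2 J + 5066.445 J = 12360.975 J.
Addition/subtraction keeps the fewest decimal places: 670.33 → 2 decimal places, 6624.2 → 1 decimal place, 5066.445 → 3 decimal places; limit is 1.
Rounded to 1 decimal place: 12361.0 J.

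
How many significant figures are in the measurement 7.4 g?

2

7.4: every digit is nonzero and significant.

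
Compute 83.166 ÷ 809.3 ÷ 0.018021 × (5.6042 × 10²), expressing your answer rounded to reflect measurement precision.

83.166 ÷ 809.3 ÷ 0.018021 × (5.6042 × 10²) = 3195.73686542…
Multiplication/division keeps the fewest significant figures: 83.166 → 5 s.f., 809.3 → 4 s.f., 0.018021 → 5 s.f., 5.6042 × 10² → 5 s.f.; limit is 4.
Rounded to 4 significant figures: 3196.

3196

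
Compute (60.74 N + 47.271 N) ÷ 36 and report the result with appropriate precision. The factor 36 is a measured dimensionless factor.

60.74 N + 47.271 N = 108.011 N; the sum is limited to 2 decimal places (5 s.f.).
Carrying full precision, 108.011 ÷ 36 = 3.00030555556… N; 36 has 2 s.f., so the result keeps min(5, 2) = 2 s.f.
Rounded to 2 significant figures: 3.0 N.

3.0 N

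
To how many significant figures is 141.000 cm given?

6

141.000: trailing zeros after a decimal point are significant.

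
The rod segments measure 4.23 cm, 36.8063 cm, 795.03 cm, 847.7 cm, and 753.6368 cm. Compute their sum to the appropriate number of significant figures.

2437.4 cm

4.23 cm + 36.8063 cm + 795.03 cm + 847.7 cm + 753.6368 cm = 2437.4031 cm.
Addition/subtraction keeps the fewest decimal places: 4.23 → 2 decimal places, 36.8063 → 4 decimal places, 795.03 → 2 decimal places, 847.7 → 1 decimal place, 753.6368 → 4 decimal places; limit is 1.
Rounded to 1 decimal place: 2437.4 cm.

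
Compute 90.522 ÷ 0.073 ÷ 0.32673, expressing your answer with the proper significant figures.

90.522 ÷ 0.073 ÷ 0.32673 = 3795.26641955…
Multiplication/division keeps the fewest significant figures: 90.522 → 5 s.f., 0.073 → 2 s.f., 0.32673 → 5 s.f.; limit is 2.
Rounded to 2 significant figures: 3.8 × 10³.

3.8 × 10³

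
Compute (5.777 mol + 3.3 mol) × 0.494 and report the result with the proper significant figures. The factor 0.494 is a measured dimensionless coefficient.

5.777 mol + 3.3 mol = 9.077 mol; the sum is limited to 1 decimal place (2 s.f.).
Carrying full precision, 9.077 × 0.494 = 4.484038 mol; 0.494 has 3 s.f., so the result keeps min(2, 3) = 2 s.f.
Rounded to 2 significant figures: 4.5 mol.

4.5 mol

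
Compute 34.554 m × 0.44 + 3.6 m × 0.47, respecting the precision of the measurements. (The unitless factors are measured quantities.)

17 m

34.554 × 0.44 = 15.20376 → 15 m (2 s.f., last digit at the 10^0 place).
3.6 × 0.47 = 1.692 → 1.7 m (2 s.f., last digit at the 10^-1 place).
Sum: 16.89576 m; keep the coarser place, 10^0.
Result: 17 m.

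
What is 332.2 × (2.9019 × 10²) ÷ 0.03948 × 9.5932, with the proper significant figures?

2.342 × 10⁷

332.2 × (2.9019 × 10²) ÷ 0.03948 × 9.5932 = 23424397.2948…
Multiplication/division keeps the fewest significant figures: 332.2 → 4 s.f., 2.9019 × 10² → 5 s.f., 0.03948 → 4 s.f., 9.5932 → 5 s.f.; limit is 4.
Rounded to 4 significant figures: 2.342 × 10⁷.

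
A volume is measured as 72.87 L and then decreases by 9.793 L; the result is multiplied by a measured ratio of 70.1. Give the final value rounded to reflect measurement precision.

72.87 L − 9.793 L = 63.077 L; the difference is limited to 2 decimal places (4 s.f.).
Carrying full precision, 63.077 × 70.1 = 4421.6977 L; 70.1 has 3 s.f., so the result keeps min(4, 3) = 3 s.f.
Rounded to 3 significant figures: 4.42 × 10³ L.

4.42 × 10³ L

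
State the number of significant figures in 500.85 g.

500.85: zeros between nonzero digits are significant.

5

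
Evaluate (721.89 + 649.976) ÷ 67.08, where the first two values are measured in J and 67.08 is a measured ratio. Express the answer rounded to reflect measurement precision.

721.89 J + 649.976 J = 1371.866 J; the sum is limited to 2 decimal places (6 s.f.).
Carrying full precision, 1371.866 ÷ 67.08 = 20.4511926058… J; 67.08 has 4 s.f., so the result keeps min(6, 4) = 4 s.f.
Rounded to 4 significant figures: 20.45 J.

20.45 J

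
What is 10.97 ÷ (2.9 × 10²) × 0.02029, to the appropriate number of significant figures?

10.97 ÷ (2.9 × 10²) × 0.02029 = 0.000767521724138…
Multiplication/division keeps the fewest significant figures: 10.97 → 4 s.f., 2.9 × 10² → 2 s.f., 0.02029 → 4 s.f.; limit is 2.
Rounded to 2 significant figures: 7.7 × 10⁻⁴.

7.7 × 10⁻⁴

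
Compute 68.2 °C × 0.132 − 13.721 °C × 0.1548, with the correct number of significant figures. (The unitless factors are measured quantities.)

6.88 °C

68.2 × 0.132 = 9.0024 → 9.00 °C (3 s.f., last digit at the 10^-2 place).
13.721 × 0.1548 = 2.1240108 → 2.124 °C (4 s.f., last digit at the 10^-3 place).
Difference: 6.8783892 °C; keep the coarser place, 10^-2.
Result: 6.88 °C.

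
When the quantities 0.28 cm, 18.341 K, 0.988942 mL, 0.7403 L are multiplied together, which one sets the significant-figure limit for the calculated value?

0.28 cm

0.28 cm → 2 s.f.; 18.341 K → 5 s.f.; 0.988942 mL → 6 s.f.; 0.7403 L → 4 s.f.
The fewest is 2 significant figures, from 0.28 cm.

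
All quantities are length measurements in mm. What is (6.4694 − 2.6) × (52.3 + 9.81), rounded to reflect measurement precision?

2.4 × 10² mm²

6.4694 − 2.6 = 3.8694, limited to 1 d.p. → 2 s.f.; 52.3 + 9.81 = 62.11, limited to 1 d.p. → 3 s.f.
Carrying full precision, 3.8694 × 62.11 = 240.328434; keep min(2, 3) = 2 s.f.
Rounded to 2 significant figures: 2.4 × 10² mm².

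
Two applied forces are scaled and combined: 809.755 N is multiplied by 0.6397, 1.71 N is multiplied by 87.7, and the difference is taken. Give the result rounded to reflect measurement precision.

809.755 × 0.6397 = 518.0002735 → 518.0 N (4 s.f., last digit at the 10^-1 place).
1.71 × 87.7 = 149.967 → 1.50 × 10^2 N (3 s.f., last digit at the 10^0 place).
Difference: 368.0332735 N; keep the coarser place, 10^0.
Result: 368 N.

368 N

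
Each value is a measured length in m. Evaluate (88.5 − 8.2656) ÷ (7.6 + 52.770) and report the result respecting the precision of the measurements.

88.5 − 8.2656 = 80.2344, limited to 1 d.p. → 3 s.f.; 7.6 + 52.770 = 60.370, limited to 1 d.p. → 3 s.f.
Carrying full precision, 80.2344 ÷ 60.370 = 1.32904422727…; keep min(3, 3) = 3 s.f.
Rounded to 3 significant figures: 1.33.

1.33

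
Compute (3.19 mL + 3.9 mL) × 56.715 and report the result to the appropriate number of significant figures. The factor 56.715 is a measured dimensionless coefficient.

3.19 mL + 3.9 mL = 7.09 mL; the sum is limited to 1 decimal place (2 s.f.).
Carrying full precision, 7.09 × 56.715 = 402.10935 mL; 56.715 has 5 s.f., so the result keeps min(2, 5) = 2 s.f.
Rounded to 2 significant figures: 4.0 × 10^2 mL.

4.0 × 10^2 mL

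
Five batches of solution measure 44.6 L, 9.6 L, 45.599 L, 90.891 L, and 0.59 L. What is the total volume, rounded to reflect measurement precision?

191.3 L

44.6 L + 9.6 L + 45.599 L + 90.891 L + 0.59 L = 191.280 L.
Addition/subtraction keeps the fewest decimal places: 44.6 → 1 decimal place, 9.6 → 1 decimal place, 45.599 → 3 decimal places, 90.891 → 3 decimal places, 0.59 → 2 decimal places; limit is 1.
Rounded to 1 decimal place: 191.3 L.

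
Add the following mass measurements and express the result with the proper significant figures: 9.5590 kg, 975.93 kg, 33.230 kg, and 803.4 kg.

9.5590 kg + 975.93 kg + 33.230 kg + 803.4 kg = 1822.1190 kg.
Addition/subtraction keeps the fewest decimal places: 9.5590 → 4 decimal places, 975.93 → 2 decimal places, 33.230 → 3 decimal places, 803.4 → 1 decimal place; limit is 1.
Rounded to 1 decimal place: 1822.1 kg.

1822.1 kg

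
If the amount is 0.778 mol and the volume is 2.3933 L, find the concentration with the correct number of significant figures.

0.325 mol/L

concentration = 0.778 mol ÷ 2.3933 L = 0.325074165378… mol/L.
0.778 has 3 significant figures; 2.3933 has 5.
Division/multiplication keeps the fewest: 3 significant figures.
Rounded: 0.325 mol/L.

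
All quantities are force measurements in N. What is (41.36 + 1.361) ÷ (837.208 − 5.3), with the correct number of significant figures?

0.05135

41.36 + 1.361 = 42.721, limited to 2 d.p. → 4 s.f.; 837.208 − 5.3 = 831.908, limited to 1 d.p. → 4 s.f.
Carrying full precision, 42.721 ÷ 831.908 = 0.0513530342297…; keep min(4, 4) = 4 s.f.
Rounded to 4 significant figures: 0.05135.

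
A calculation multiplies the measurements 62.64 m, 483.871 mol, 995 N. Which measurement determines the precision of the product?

995 N

62.64 m → 4 s.f.; 483.871 mol → 6 s.f.; 995 N → 3 s.f.
The fewest is 3 significant figures, from 995 N.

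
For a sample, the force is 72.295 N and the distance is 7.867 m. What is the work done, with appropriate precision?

568.7 J

work done = 72.295 N × 7.867 m = 568.744765 J.
72.295 has 5 significant figures; 7.867 has 4.
Division/multiplication keeps the fewest: 4 significant figures.
Rounded: 568.7 J.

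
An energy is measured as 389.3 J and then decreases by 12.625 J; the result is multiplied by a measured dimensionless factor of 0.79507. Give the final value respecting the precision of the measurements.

299.5 J

389.3 J − 12.625 J = 376.675 J; the difference is limited to 1 decimal place (4 s.f.).
Carrying full precision, 376.675 × 0.79507 = 299.48299225 J; 0.79507 has 5 s.f., so the result keeps min(4, 5) = 4 s.f.
Rounded to 4 significant figures: 299.5 J.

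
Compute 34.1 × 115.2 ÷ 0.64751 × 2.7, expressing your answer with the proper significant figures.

34.1 × 115.2 ÷ 0.64751 × 2.7 = 16380.3864033…
Multiplication/division keeps the fewest significant figures: 34.1 → 3 s.f., 115.2 → 4 s.f., 0.64751 → 5 s.f., 2.7 → 2 s.f.; limit is 2.
Rounded to 2 significant figures: 1.6 × 10⁴.

1.6 × 10⁴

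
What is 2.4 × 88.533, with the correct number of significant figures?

2.1 × 10^2

2.4 × 88.533 = 212.4792
Multiplication/division keeps the fewest significant figures: 2.4 → 2 s.f., 88.533 → 5 s.f.; limit is 2.
Rounded to 2 significant figures: 2.1 × 10^2.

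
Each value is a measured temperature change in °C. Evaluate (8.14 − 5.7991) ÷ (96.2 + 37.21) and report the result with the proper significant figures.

8.14 − 5.7991 = 2.3409, limited to 2 d.p. → 3 s.f.; 96.2 + 37.21 = 133.41, limited to 1 d.p. → 4 s.f.
Carrying full precision, 2.3409 ÷ 133.41 = 0.0175466606701…; keep min(3, 4) = 3 s.f.
Rounded to 3 significant figures: 0.0175.

0.0175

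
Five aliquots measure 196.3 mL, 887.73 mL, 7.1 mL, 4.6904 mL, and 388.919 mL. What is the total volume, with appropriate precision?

1484.7 mL

196.3 mL + 887.73 mL + 7.1 mL + 4.6904 mL + 388.919 mL = 1484.7394 mL.
Addition/subtraction keeps the fewest decimal places: 196.3 → 1 decimal place, 887.73 → 2 decimal places, 7.1 → 1 decimal place, 4.6904 → 4 decimal places, 388.919 → 3 decimal places; limit is 1.
Rounded to 1 decimal place: 1484.7 mL.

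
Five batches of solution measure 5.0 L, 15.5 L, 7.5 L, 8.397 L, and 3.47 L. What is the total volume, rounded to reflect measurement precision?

5.0 L + 15.5 L + 7.5 L + 8.397 L + 3.47 L = 39.867 L.
Addition/subtraction keeps the fewest decimal places: 5.0 → 1 decimal place, 15.5 → 1 decimal place, 7.5 → 1 decimal place, 8.397 → 3 decimal places, 3.47 → 2 decimal places; limit is 1.
Rounded to 1 decimal place: 39.9 L.

39.9 L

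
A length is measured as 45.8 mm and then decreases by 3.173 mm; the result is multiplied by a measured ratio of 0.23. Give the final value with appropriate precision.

45.8 mm − 3.173 mm = 42.627 mm; the difference is limited to 1 decimal place (3 s.f.).
Carrying full precision, 42.627 × 0.23 = 9.80421 mm; 0.23 has 2 s.f., so the result keeps min(3, 2) = 2 s.f.
Rounded to 2 significant figures: 9.8 mm.

9.8 mm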